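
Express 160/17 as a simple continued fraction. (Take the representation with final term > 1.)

160 = 9·17 + 7
17 = 2·7 + 3
7 = 2·3 + 1
3 = 3·1 + 0  (stop)
So 160/17 = [9; 2, 2, 3].

[9; 2, 2, 3]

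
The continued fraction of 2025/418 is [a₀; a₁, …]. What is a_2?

2025 = 4·418 + 353   →  a_0 = 4
418 = 1·353 + 65   →  a_1 = 1
353 = 5·65 + 28   →  a_2 = 5

5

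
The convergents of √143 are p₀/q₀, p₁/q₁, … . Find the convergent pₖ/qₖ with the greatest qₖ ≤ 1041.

√143 = [11; 1, 22, …] (period length 2).
Convergents:
  p_0/q_0 = 11/1
  p_1/q_1 = 12/1
  p_2/q_2 = 275/23
  p_3/q_3 = 287/24
  p_4/q_4 = 6589/551
  p_5/q_5 = 6876/575
  p_6/q_6 = 157861/13201
q_5 = 575 ≤ 1041 < 13201 = q_6, so the answer is 6876/575.

6876/575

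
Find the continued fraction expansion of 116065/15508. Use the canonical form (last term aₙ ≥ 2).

[7; 2, 15, 3, 12, 4, 3]

116065 = 7×15508 + 7509
15508 = 2×7509 + 490
7509 = 15×490 + 159
490 = 3×159 + 13
159 = 12×13 + 3
13 = 4×3 + 1
3 = 3×1 + 0  (stop)
So 116065/15508 = [7; 2, 15, 3, 12, 4, 3].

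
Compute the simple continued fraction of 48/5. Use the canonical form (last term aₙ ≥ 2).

48 = 9×5 + 3
5 = 1×3 + 2
3 = 1×2 + 1
2 = 2×1 + 0  (stop)
So 48/5 = [9; 1, 1, 2].

[9; 1, 1, 2]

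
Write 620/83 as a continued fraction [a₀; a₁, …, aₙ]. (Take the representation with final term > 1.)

620 = 7·83 + 39
83 = 2·39 + 5
39 = 7·5 + 4
5 = 1·4 + 1
4 = 4·1 + 0  (stop)
So 620/83 = [7; 2, 7, 1, 4].

[7; 2, 7, 1, 4]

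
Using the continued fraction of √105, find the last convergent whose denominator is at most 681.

√105 = [10; 4, 20, …] (period length 2).
Convergents:
  p_0/q_0 = 10/1
  p_1/q_1 = 41/4
  p_2/q_2 = 830/81
  p_3/q_3 = 3361/328
  p_4/q_4 = 68050/6641
q_3 = 328 ≤ 681 < 6641 = q_4, so the answer is 3361/328.

3361/328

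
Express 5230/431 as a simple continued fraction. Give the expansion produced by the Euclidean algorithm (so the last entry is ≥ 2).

5230 = 12·431 + 58
431 = 7·58 + 25
58 = 2·25 + 8
25 = 3·8 + 1
8 = 8·1 + 0  (stop)
So 5230/431 = [12; 7, 2, 3, 8].

[12; 7, 2, 3, 8]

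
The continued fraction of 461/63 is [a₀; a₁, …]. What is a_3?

1

461 = 7·63 + 20   →  a_0 = 7
63 = 3·20 + 3   →  a_1 = 3
20 = 6·3 + 2   →  a_2 = 6
3 = 1·2 + 1   →  a_3 = 1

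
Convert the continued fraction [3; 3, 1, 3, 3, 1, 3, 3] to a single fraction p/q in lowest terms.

Using pₖ = aₖpₖ₋₁ + pₖ₋₂ and qₖ = aₖqₖ₋₁ + qₖ₋₂:
  k=0: a=3, p=3, q=1
  k=1: a=3, p=10, q=3
  k=2: a=1, p=13, q=4
  k=3: a=3, p=49, q=15
  k=4: a=3, p=160, q=49
  k=5: a=1, p=209, q=64
  k=6: a=3, p=787, q=241
  k=7: a=3, p=2570, q=787

2570/787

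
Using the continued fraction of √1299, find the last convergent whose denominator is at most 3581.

62316/1729

√1299 = [36; 24, 72, …] (period length 2).
Convergents:
  p_0/q_0 = 36/1
  p_1/q_1 = 865/24
  p_2/q_2 = 62316/1729
  p_3/q_3 = 1496449/41520
q_2 = 1729 ≤ 3581 < 41520 = q_3, so the answer is 62316/1729.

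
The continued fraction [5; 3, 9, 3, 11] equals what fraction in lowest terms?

5242/985

Using pₖ = aₖpₖ₋₁ + pₖ₋₂ and qₖ = aₖqₖ₋₁ + qₖ₋₂:
  k=0: a=5, p=5, q=1
  k=1: a=3, p=16, q=3
  k=2: a=9, p=149, q=28
  k=3: a=3, p=463, q=87
  k=4: a=11, p=5242, q=985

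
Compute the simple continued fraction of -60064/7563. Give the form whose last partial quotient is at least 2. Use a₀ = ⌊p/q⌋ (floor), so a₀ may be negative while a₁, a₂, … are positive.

-60064 = -8*7563 + 440
7563 = 17*440 + 83
440 = 5*83 + 25
83 = 3*25 + 8
25 = 3*8 + 1
8 = 8*1 + 0  (stop)
So -60064/7563 = [-8; 17, 5, 3, 3, 8].

[-8; 17, 5, 3, 3, 8]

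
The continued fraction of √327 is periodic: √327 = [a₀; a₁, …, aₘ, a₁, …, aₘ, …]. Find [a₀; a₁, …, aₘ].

[18; 12, 36]

a₀ = ⌊√327⌋ = 18.
With m₀=0, d₀=1 and mₖ₊₁ = dₖaₖ − mₖ, dₖ₊₁ = (n − mₖ₊₁²)/dₖ, aₖ₊₁ = ⌊(a₀+mₖ₊₁)/dₖ₊₁⌋:
  k=1: m=18, d=3, a=12
  k=2: m=18, d=1, a=36
d=1 and a=2a₀=36 at k=2, so the next step gives (m, d) = (18, 3) again — its k=1 value — and the period has length 2.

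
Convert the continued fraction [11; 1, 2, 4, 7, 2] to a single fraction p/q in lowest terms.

Using pₖ = aₖpₖ₋₁ + pₖ₋₂ and qₖ = aₖqₖ₋₁ + qₖ₋₂:
  k=0: a=11, p=11, q=1
  k=1: a=1, p=12, q=1
  k=2: a=2, p=35, q=3
  k=3: a=4, p=152, q=13
  k=4: a=7, p=1099, q=94
  k=5: a=2, p=2350, q=201

2350/201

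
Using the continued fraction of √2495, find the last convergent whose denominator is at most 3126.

√2495 = [49; 1, 18, 1, 98, …] (period length 4).
Convergents:
  p_0/q_0 = 49/1
  p_1/q_1 = 50/1
  p_2/q_2 = 949/19
  p_3/q_3 = 999/20
  p_4/q_4 = 98851/1979
  p_5/q_5 = 99850/1999
  p_6/q_6 = 1896151/37961
q_5 = 1999 ≤ 3126 < 37961 = q_6, so the answer is 99850/1999.

99850/1999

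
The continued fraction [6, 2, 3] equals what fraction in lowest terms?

Fold from the inside: start with 3/1.
  2 + 1/3 = 7/3
  6 + 3/7 = 45/7

45/7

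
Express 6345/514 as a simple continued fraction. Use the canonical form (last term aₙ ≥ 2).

[12; 2, 1, 9, 2, 2, 3]

6345 = 12·514 + 177
514 = 2·177 + 160
177 = 1·160 + 17
160 = 9·17 + 7
17 = 2·7 + 3
7 = 2·3 + 1
3 = 3·1 + 0  (stop)
So 6345/514 = [12; 2, 1, 9, 2, 2, 3].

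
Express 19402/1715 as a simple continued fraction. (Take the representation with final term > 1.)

[11; 3, 5, 6, 8, 2]

19402 = 11·1715 + 537
1715 = 3·537 + 104
537 = 5·104 + 17
104 = 6·17 + 2
17 = 8·2 + 1
2 = 2·1 + 0  (stop)
So 19402/1715 = [11; 3, 5, 6, 8, 2].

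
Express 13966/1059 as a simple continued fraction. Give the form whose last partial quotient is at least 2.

13966 = 13×1059 + 199
1059 = 5×199 + 64
199 = 3×64 + 7
64 = 9×7 + 1
7 = 7×1 + 0  (stop)
So 13966/1059 = [13; 5, 3, 9, 7].

[13; 5, 3, 9, 7]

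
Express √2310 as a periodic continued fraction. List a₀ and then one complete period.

[48; 16, 96]

a₀ = ⌊√2310⌋ = 48.
With m₀=0, d₀=1 and mₖ₊₁ = dₖaₖ − mₖ, dₖ₊₁ = (n − mₖ₊₁²)/dₖ, aₖ₊₁ = ⌊(a₀+mₖ₊₁)/dₖ₊₁⌋:
  k=1: m=48, d=6, a=16
  k=2: m=48, d=1, a=96
d=1 and a=2a₀=96 at k=2, so the next step gives (m, d) = (48, 6) again — its k=1 value — and the period has length 2.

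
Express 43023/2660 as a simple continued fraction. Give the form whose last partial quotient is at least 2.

[16; 5, 1, 2, 1, 12, 9]

43023 = 16·2660 + 463
2660 = 5·463 + 345
463 = 1·345 + 118
345 = 2·118 + 109
118 = 1·109 + 9
109 = 12·9 + 1
9 = 9·1 + 0  (stop)
So 43023/2660 = [16; 5, 1, 2, 1, 12, 9].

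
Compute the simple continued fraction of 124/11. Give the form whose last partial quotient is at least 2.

124 = 11×11 + 3
11 = 3×3 + 2
3 = 1×2 + 1
2 = 2×1 + 0  (stop)
So 124/11 = [11; 3, 1, 2].

[11; 3, 1, 2]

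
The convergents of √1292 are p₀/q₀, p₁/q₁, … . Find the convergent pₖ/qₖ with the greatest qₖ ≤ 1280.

√1292 = [35; 1, 16, 1, 70, …] (period length 4).
Convergents:
  p_0/q_0 = 35/1
  p_1/q_1 = 36/1
  p_2/q_2 = 611/17
  p_3/q_3 = 647/18
  p_4/q_4 = 45901/1277
  p_5/q_5 = 46548/1295
q_4 = 1277 ≤ 1280 < 1295 = q_5, so the answer is 45901/1277.

45901/1277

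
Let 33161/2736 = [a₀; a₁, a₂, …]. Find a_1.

33161 = 12·2736 + 329   →  a_0 = 12
2736 = 8·329 + 104   →  a_1 = 8

8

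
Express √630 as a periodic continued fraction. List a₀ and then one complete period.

a₀ = ⌊√630⌋ = 25.
With m₀=0, d₀=1 and mₖ₊₁ = dₖaₖ − mₖ, dₖ₊₁ = (n − mₖ₊₁²)/dₖ, aₖ₊₁ = ⌊(a₀+mₖ₊₁)/dₖ₊₁⌋:
  k=1: m=25, d=5, a=10
  k=2: m=25, d=1, a=50
d=1 and a=2a₀=50 at k=2, so the next step gives (m, d) = (25, 5) again — its k=1 value — and the period has length 2.

[25; 10, 50]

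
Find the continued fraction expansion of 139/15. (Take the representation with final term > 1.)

[9; 3, 1, 3]

139 = 9·15 + 4
15 = 3·4 + 3
4 = 1·3 + 1
3 = 3·1 + 0  (stop)
So 139/15 = [9; 3, 1, 3].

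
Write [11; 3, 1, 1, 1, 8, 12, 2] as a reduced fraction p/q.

27023/2397

Fold from the inside: start with 2/1.
  12 + 1/2 = 25/2
  8 + 2/25 = 202/25
  1 + 25/202 = 227/202
  1 + 202/227 = 429/227
  1 + 227/429 = 656/429
  3 + 429/656 = 2397/656
  11 + 656/2397 = 27023/2397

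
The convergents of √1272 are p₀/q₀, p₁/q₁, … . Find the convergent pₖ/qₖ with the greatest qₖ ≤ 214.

√1272 = [35; 1, 1, 1, 70, …] (period length 4).
Convergents:
  p_0/q_0 = 35/1
  p_1/q_1 = 36/1
  p_2/q_2 = 71/2
  p_3/q_3 = 107/3
  p_4/q_4 = 7561/212
  p_5/q_5 = 7668/215
q_4 = 212 ≤ 214 < 215 = q_5, so the answer is 7561/212.

7561/212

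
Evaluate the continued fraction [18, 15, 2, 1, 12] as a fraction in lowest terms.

10532/583

Fold from the inside: start with 12/1.
  1 + 1/12 = 13/12
  2 + 12/13 = 38/13
  15 + 13/38 = 583/38
  18 + 38/583 = 10532/583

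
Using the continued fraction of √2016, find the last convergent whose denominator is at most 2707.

√2016 = [44; 1, 8, 1, 88, …] (period length 4).
Convergents:
  p_0/q_0 = 44/1
  p_1/q_1 = 45/1
  p_2/q_2 = 404/9
  p_3/q_3 = 449/10
  p_4/q_4 = 39916/889
  p_5/q_5 = 40365/899
  p_6/q_6 = 362836/8081
q_5 = 899 ≤ 2707 < 8081 = q_6, so the answer is 40365/899.

40365/899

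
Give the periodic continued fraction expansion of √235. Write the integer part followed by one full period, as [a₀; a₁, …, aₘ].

[15; 3, 30]

a₀ = ⌊√235⌋ = 15.
With m₀=0, d₀=1 and mₖ₊₁ = dₖaₖ − mₖ, dₖ₊₁ = (n − mₖ₊₁²)/dₖ, aₖ₊₁ = ⌊(a₀+mₖ₊₁)/dₖ₊₁⌋:
  k=1: m=15, d=10, a=3
  k=2: m=15, d=1, a=30
d=1 and a=2a₀=30 at k=2, so the next step gives (m, d) = (15, 10) again — its k=1 value — and the period has length 2.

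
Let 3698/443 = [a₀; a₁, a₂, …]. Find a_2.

1

3698 = 8·443 + 154   →  a_0 = 8
443 = 2·154 + 135   →  a_1 = 2
154 = 1·135 + 19   →  a_2 = 1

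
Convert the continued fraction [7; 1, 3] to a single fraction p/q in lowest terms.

31/4

Fold from the inside: start with 3/1.
  1 + 1/3 = 4/3
  7 + 3/4 = 31/4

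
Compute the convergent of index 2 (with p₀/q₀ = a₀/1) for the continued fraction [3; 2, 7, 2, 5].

52/15

Using pₖ = aₖpₖ₋₁ + pₖ₋₂, qₖ = aₖqₖ₋₁ + qₖ₋₂ (with p₋₁=1, p₋₂=0, q₋₁=0, q₋₂=1):
  k=0: a=3, p=3, q=1
  k=1: a=2, p=7, q=2
  k=2: a=7, p=52, q=15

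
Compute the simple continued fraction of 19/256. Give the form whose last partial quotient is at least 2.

[0; 13, 2, 9]

19 = 0*256 + 19
256 = 13*19 + 9
19 = 2*9 + 1
9 = 9*1 + 0  (stop)
So 19/256 = [0; 13, 2, 9].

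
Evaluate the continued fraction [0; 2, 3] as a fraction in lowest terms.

3/7

Using pₖ = aₖpₖ₋₁ + pₖ₋₂ and qₖ = aₖqₖ₋₁ + qₖ₋₂:
  k=0: a=0, p=0, q=1
  k=1: a=2, p=1, q=2
  k=2: a=3, p=3, q=7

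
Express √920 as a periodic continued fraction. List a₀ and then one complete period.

a₀ = ⌊√920⌋ = 30.
With m₀=0, d₀=1 and mₖ₊₁ = dₖaₖ − mₖ, dₖ₊₁ = (n − mₖ₊₁²)/dₖ, aₖ₊₁ = ⌊(a₀+mₖ₊₁)/dₖ₊₁⌋:
  k=1: m=30, d=20, a=3
  k=2: m=30, d=1, a=60
d=1 and a=2a₀=60 at k=2, so the next step gives (m, d) = (30, 20) again — its k=1 value — and the period has length 2.

[30; 3, 60]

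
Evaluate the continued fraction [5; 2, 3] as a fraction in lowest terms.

Fold from the inside: start with 3/1.
  2 + 1/3 = 7/3
  5 + 3/7 = 38/7

38/7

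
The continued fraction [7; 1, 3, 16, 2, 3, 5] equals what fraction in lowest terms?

19144/2469

Using pₖ = aₖpₖ₋₁ + pₖ₋₂ and qₖ = aₖqₖ₋₁ + qₖ₋₂:
  k=0: a=7, p=7, q=1
  k=1: a=1, p=8, q=1
  k=2: a=3, p=31, q=4
  k=3: a=16, p=504, q=65
  k=4: a=2, p=1039, q=134
  k=5: a=3, p=3621, q=467
  k=6: a=5, p=19144, q=2469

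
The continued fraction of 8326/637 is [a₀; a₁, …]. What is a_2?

8326 = 13·637 + 45   →  a_0 = 13
637 = 14·45 + 7   →  a_1 = 14
45 = 6·7 + 3   →  a_2 = 6

6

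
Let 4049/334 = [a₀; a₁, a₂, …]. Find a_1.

8

4049 = 12·334 + 41   →  a_0 = 12
334 = 8·41 + 6   →  a_1 = 8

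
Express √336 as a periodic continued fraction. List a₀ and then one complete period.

a₀ = ⌊√336⌋ = 18.
With m₀=0, d₀=1 and mₖ₊₁ = dₖaₖ − mₖ, dₖ₊₁ = (n − mₖ₊₁²)/dₖ, aₖ₊₁ = ⌊(a₀+mₖ₊₁)/dₖ₊₁⌋:
  k=1: m=18, d=12, a=3
  k=2: m=18, d=1, a=36
d=1 and a=2a₀=36 at k=2, so the next step gives (m, d) = (18, 12) again — its k=1 value — and the period has length 2.

[18; 3, 36]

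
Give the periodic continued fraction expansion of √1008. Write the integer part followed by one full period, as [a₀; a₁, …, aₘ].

a₀ = ⌊√1008⌋ = 31.
With m₀=0, d₀=1 and mₖ₊₁ = dₖaₖ − mₖ, dₖ₊₁ = (n − mₖ₊₁²)/dₖ, aₖ₊₁ = ⌊(a₀+mₖ₊₁)/dₖ₊₁⌋:
  k=1: m=31, d=47, a=1
  k=2: m=16, d=16, a=2
  k=3: m=16, d=47, a=1
  k=4: m=31, d=1, a=62
d=1 and a=2a₀=62 at k=4, so the next step gives (m, d) = (31, 47) again — its k=1 value — and the period has length 4.

[31; 1, 2, 1, 62]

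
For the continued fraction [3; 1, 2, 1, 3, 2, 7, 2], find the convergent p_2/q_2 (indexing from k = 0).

11/3

Using pₖ = aₖpₖ₋₁ + pₖ₋₂, qₖ = aₖqₖ₋₁ + qₖ₋₂ (with p₋₁=1, p₋₂=0, q₋₁=0, q₋₂=1):
  k=0: a=3, p=3, q=1
  k=1: a=1, p=4, q=1
  k=2: a=2, p=11, q=3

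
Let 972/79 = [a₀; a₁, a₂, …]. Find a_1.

972 = 12·79 + 24   →  a_0 = 12
79 = 3·24 + 7   →  a_1 = 3

3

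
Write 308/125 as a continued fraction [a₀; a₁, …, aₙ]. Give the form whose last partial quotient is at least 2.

308 = 2*125 + 58
125 = 2*58 + 9
58 = 6*9 + 4
9 = 2*4 + 1
4 = 4*1 + 0  (stop)
So 308/125 = [2; 2, 6, 2, 4].

[2; 2, 6, 2, 4]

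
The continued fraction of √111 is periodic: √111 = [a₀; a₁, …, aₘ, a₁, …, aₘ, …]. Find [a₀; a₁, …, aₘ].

[10; 1, 1, 6, 1, 1, 20]

a₀ = ⌊√111⌋ = 10.
With m₀=0, d₀=1 and mₖ₊₁ = dₖaₖ − mₖ, dₖ₊₁ = (n − mₖ₊₁²)/dₖ, aₖ₊₁ = ⌊(a₀+mₖ₊₁)/dₖ₊₁⌋:
  k=1: m=10, d=11, a=1
  k=2: m=1, d=10, a=1
  k=3: m=9, d=3, a=6
  k=4: m=9, d=10, a=1
  k=5: m=1, d=11, a=1
  k=6: m=10, d=1, a=20
d=1 and a=2a₀=20 at k=6, so the next step gives (m, d) = (10, 11) again — its k=1 value — and the period has length 6.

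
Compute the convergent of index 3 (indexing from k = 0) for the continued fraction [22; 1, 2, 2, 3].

Using pₖ = aₖpₖ₋₁ + pₖ₋₂, qₖ = aₖqₖ₋₁ + qₖ₋₂ (with p₋₁=1, p₋₂=0, q₋₁=0, q₋₂=1):
  k=0: a=22, p=22, q=1
  k=1: a=1, p=23, q=1
  k=2: a=2, p=68, q=3
  k=3: a=2, p=159, q=7

159/7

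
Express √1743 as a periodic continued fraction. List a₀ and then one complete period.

a₀ = ⌊√1743⌋ = 41.

[41; 1, 2, 1, 82]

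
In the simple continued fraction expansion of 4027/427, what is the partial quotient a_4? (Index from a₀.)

2

4027 = 9·427 + 184   →  a_0 = 9
427 = 2·184 + 59   →  a_1 = 2
184 = 3·59 + 7   →  a_2 = 3
59 = 8·7 + 3   →  a_3 = 8
7 = 2·3 + 1   →  a_4 = 2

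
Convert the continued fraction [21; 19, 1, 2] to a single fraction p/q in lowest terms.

1242/59

Fold from the inside: start with 2/1.
  1 + 1/2 = 3/2
  19 + 2/3 = 59/3
  21 + 3/59 = 1242/59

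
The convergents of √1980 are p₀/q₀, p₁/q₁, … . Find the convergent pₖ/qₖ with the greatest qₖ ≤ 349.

√1980 = [44; 2, 88, …] (period length 2).
Convergents:
  p_0/q_0 = 44/1
  p_1/q_1 = 89/2
  p_2/q_2 = 7876/177
  p_3/q_3 = 15841/356
q_2 = 177 ≤ 349 < 356 = q_3, so the answer is 7876/177.

7876/177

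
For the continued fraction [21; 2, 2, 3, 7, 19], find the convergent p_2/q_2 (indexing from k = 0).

Using pₖ = aₖpₖ₋₁ + pₖ₋₂, qₖ = aₖqₖ₋₁ + qₖ₋₂ (with p₋₁=1, p₋₂=0, q₋₁=0, q₋₂=1):
  k=0: a=21, p=21, q=1
  k=1: a=2, p=43, q=2
  k=2: a=2, p=107, q=5

107/5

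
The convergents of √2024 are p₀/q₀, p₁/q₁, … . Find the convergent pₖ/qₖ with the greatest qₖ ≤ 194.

4049/90

√2024 = [44; 1, 88, …] (period length 2).
Convergents:
  p_0/q_0 = 44/1
  p_1/q_1 = 45/1
  p_2/q_2 = 4004/89
  p_3/q_3 = 4049/90
  p_4/q_4 = 360316/8009
q_3 = 90 ≤ 194 < 8009 = q_4, so the answer is 4049/90.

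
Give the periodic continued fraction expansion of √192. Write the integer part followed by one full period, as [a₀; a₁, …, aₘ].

[13; 1, 5, 1, 26]

a₀ = ⌊√192⌋ = 13.
With m₀=0, d₀=1 and mₖ₊₁ = dₖaₖ − mₖ, dₖ₊₁ = (n − mₖ₊₁²)/dₖ, aₖ₊₁ = ⌊(a₀+mₖ₊₁)/dₖ₊₁⌋:
  k=1: m=13, d=23, a=1
  k=2: m=10, d=4, a=5
  k=3: m=10, d=23, a=1
  k=4: m=13, d=1, a=26
d=1 and a=2a₀=26 at k=4, so the next step gives (m, d) = (13, 23) again — its k=1 value — and the period has length 4.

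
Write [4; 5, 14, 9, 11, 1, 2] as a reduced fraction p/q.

95499/22753

Using pₖ = aₖpₖ₋₁ + pₖ₋₂ and qₖ = aₖqₖ₋₁ + qₖ₋₂:
  k=0: a=4, p=4, q=1
  k=1: a=5, p=21, q=5
  k=2: a=14, p=298, q=71
  k=3: a=9, p=2703, q=644
  k=4: a=11, p=30031, q=7155
  k=5: a=1, p=32734, q=7799
  k=6: a=2, p=95499, q=22753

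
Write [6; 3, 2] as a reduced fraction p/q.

44/7

Fold from the inside: start with 2/1.
  3 + 1/2 = 7/2
  6 + 2/7 = 44/7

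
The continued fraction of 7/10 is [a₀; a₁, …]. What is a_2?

2

7 = 0·10 + 7   →  a_0 = 0
10 = 1·7 + 3   →  a_1 = 1
7 = 2·3 + 1   →  a_2 = 2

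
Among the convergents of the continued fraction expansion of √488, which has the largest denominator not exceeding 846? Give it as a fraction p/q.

10714/485

√488 = [22; 11, 44, …] (period length 2).
Convergents:
  p_0/q_0 = 22/1
  p_1/q_1 = 243/11
  p_2/q_2 = 10714/485
  p_3/q_3 = 118097/5346
q_2 = 485 ≤ 846 < 5346 = q_3, so the answer is 10714/485.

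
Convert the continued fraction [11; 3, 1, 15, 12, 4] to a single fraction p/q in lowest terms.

34921/3103

Using pₖ = aₖpₖ₋₁ + pₖ₋₂ and qₖ = aₖqₖ₋₁ + qₖ₋₂:
  k=0: a=11, p=11, q=1
  k=1: a=3, p=34, q=3
  k=2: a=1, p=45, q=4
  k=3: a=15, p=709, q=63
  k=4: a=12, p=8553, q=760
  k=5: a=4, p=34921, q=3103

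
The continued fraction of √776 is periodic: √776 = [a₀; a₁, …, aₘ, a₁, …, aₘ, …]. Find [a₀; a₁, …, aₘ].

a₀ = ⌊√776⌋ = 27.

[27; 1, 5, 1, 54]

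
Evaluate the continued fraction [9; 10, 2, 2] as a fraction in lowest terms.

473/52

Fold from the inside: start with 2/1.
  2 + 1/2 = 5/2
  10 + 2/5 = 52/5
  9 + 5/52 = 473/52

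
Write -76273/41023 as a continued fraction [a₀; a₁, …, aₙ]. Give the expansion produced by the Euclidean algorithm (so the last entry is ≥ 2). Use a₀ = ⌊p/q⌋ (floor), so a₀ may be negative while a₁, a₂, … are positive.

-76273 = -2*41023 + 5773
41023 = 7*5773 + 612
5773 = 9*612 + 265
612 = 2*265 + 82
265 = 3*82 + 19
82 = 4*19 + 6
19 = 3*6 + 1
6 = 6*1 + 0  (stop)
So -76273/41023 = [-2; 7, 9, 2, 3, 4, 3, 6].

[-2; 7, 9, 2, 3, 4, 3, 6]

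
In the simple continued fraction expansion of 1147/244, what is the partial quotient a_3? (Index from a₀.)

2

1147 = 4·244 + 171   →  a_0 = 4
244 = 1·171 + 73   →  a_1 = 1
171 = 2·73 + 25   →  a_2 = 2
73 = 2·25 + 23   →  a_3 = 2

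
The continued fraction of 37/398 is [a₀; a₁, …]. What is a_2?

37 = 0·398 + 37   →  a_0 = 0
398 = 10·37 + 28   →  a_1 = 10
37 = 1·28 + 9   →  a_2 = 1

1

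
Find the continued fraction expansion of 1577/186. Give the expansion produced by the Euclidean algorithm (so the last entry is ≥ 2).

[8; 2, 11, 8]

1577 = 8·186 + 89
186 = 2·89 + 8
89 = 11·8 + 1
8 = 8·1 + 0  (stop)
So 1577/186 = [8; 2, 11, 8].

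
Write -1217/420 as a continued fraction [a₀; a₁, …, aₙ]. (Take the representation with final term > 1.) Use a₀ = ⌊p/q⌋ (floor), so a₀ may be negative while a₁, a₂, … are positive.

-1217 = -3·420 + 43
420 = 9·43 + 33
43 = 1·33 + 10
33 = 3·10 + 3
10 = 3·3 + 1
3 = 3·1 + 0  (stop)
So -1217/420 = [-3; 9, 1, 3, 3, 3].

[-3; 9, 1, 3, 3, 3]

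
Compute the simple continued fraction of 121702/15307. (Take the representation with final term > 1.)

121702 = 7×15307 + 14553
15307 = 1×14553 + 754
14553 = 19×754 + 227
754 = 3×227 + 73
227 = 3×73 + 8
73 = 9×8 + 1
8 = 8×1 + 0  (stop)
So 121702/15307 = [7; 1, 19, 3, 3, 9, 8].

[7; 1, 19, 3, 3, 9, 8]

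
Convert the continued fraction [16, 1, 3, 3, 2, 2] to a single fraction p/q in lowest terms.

1224/73

Fold from the inside: start with 2/1.
  2 + 1/2 = 5/2
  3 + 2/5 = 17/5
  3 + 5/17 = 56/17
  1 + 17/56 = 73/56
  16 + 56/73 = 1224/73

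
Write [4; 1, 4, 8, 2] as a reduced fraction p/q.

Fold from the inside: start with 2/1.
  8 + 1/2 = 17/2
  4 + 2/17 = 70/17
  1 + 17/70 = 87/70
  4 + 70/87 = 418/87

418/87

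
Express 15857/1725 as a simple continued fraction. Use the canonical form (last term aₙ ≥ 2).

[9; 5, 5, 9, 3, 2]

15857 = 9*1725 + 332
1725 = 5*332 + 65
332 = 5*65 + 7
65 = 9*7 + 2
7 = 3*2 + 1
2 = 2*1 + 0  (stop)
So 15857/1725 = [9; 5, 5, 9, 3, 2].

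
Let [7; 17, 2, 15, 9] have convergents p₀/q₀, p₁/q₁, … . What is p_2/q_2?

247/35

Using pₖ = aₖpₖ₋₁ + pₖ₋₂, qₖ = aₖqₖ₋₁ + qₖ₋₂ (with p₋₁=1, p₋₂=0, q₋₁=0, q₋₂=1):
  k=0: a=7, p=7, q=1
  k=1: a=17, p=120, q=17
  k=2: a=2, p=247, q=35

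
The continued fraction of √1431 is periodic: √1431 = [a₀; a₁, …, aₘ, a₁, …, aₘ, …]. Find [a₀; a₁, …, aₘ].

[37; 1, 4, 1, 4, 1, 74]

a₀ = ⌊√1431⌋ = 37.
With m₀=0, d₀=1 and mₖ₊₁ = dₖaₖ − mₖ, dₖ₊₁ = (n − mₖ₊₁²)/dₖ, aₖ₊₁ = ⌊(a₀+mₖ₊₁)/dₖ₊₁⌋:
  k=1: m=37, d=62, a=1
  k=2: m=25, d=13, a=4
  k=3: m=27, d=54, a=1
  k=4: m=27, d=13, a=4
  k=5: m=25, d=62, a=1
  k=6: m=37, d=1, a=74
d=1 and a=2a₀=74 at k=6, so the next step gives (m, d) = (37, 62) again — its k=1 value — and the period has length 6.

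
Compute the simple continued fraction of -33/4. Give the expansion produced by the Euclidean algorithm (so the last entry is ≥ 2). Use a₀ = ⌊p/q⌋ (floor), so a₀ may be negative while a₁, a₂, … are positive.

-33 = -9*4 + 3
4 = 1*3 + 1
3 = 3*1 + 0  (stop)
So -33/4 = [-9; 1, 3].

[-9; 1, 3]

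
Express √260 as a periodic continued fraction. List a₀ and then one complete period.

[16; 8, 32]

a₀ = ⌊√260⌋ = 16.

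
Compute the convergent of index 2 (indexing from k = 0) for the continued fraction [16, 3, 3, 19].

163/10

Using pₖ = aₖpₖ₋₁ + pₖ₋₂, qₖ = aₖqₖ₋₁ + qₖ₋₂ (with p₋₁=1, p₋₂=0, q₋₁=0, q₋₂=1):
  k=0: a=16, p=16, q=1
  k=1: a=3, p=49, q=3
  k=2: a=3, p=163, q=10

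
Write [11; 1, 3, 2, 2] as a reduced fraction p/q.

Fold from the inside: start with 2/1.
  2 + 1/2 = 5/2
  3 + 2/5 = 17/5
  1 + 5/17 = 22/17
  11 + 17/22 = 259/22

259/22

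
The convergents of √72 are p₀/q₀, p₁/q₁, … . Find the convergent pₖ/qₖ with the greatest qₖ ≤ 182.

577/68

√72 = [8; 2, 16, …] (period length 2).
Convergents:
  p_0/q_0 = 8/1
  p_1/q_1 = 17/2
  p_2/q_2 = 280/33
  p_3/q_3 = 577/68
  p_4/q_4 = 9512/1121
q_3 = 68 ≤ 182 < 1121 = q_4, so the answer is 577/68.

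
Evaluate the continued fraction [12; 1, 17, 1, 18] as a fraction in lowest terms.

4661/360

Fold from the inside: start with 18/1.
  1 + 1/18 = 19/18
  17 + 18/19 = 341/19
  1 + 19/341 = 360/341
  12 + 341/360 = 4661/360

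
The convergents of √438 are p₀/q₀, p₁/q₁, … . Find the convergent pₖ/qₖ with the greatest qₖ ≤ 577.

√438 = [20; 1, 12, 1, 40, …] (period length 4).
Convergents:
  p_0/q_0 = 20/1
  p_1/q_1 = 21/1
  p_2/q_2 = 272/13
  p_3/q_3 = 293/14
  p_4/q_4 = 11992/573
  p_5/q_5 = 12285/587
q_4 = 573 ≤ 577 < 587 = q_5, so the answer is 11992/573.

11992/573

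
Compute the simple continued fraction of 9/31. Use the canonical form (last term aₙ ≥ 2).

9 = 0×31 + 9
31 = 3×9 + 4
9 = 2×4 + 1
4 = 4×1 + 0  (stop)
So 9/31 = [0; 3, 2, 4].

[0; 3, 2, 4]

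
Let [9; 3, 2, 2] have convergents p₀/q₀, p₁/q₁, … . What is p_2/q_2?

65/7

Using pₖ = aₖpₖ₋₁ + pₖ₋₂, qₖ = aₖqₖ₋₁ + qₖ₋₂ (with p₋₁=1, p₋₂=0, q₋₁=0, q₋₂=1):
  k=0: a=9, p=9, q=1
  k=1: a=3, p=28, q=3
  k=2: a=2, p=65, q=7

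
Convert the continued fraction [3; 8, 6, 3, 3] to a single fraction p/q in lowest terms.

Fold from the inside: start with 3/1.
  3 + 1/3 = 10/3
  6 + 3/10 = 63/10
  8 + 10/63 = 514/63
  3 + 63/514 = 1605/514

1605/514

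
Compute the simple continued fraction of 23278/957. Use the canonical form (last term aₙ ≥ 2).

23278 = 24·957 + 310
957 = 3·310 + 27
310 = 11·27 + 13
27 = 2·13 + 1
13 = 13·1 + 0  (stop)
So 23278/957 = [24; 3, 11, 2, 13].

[24; 3, 11, 2, 13]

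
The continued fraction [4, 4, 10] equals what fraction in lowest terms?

Fold from the inside: start with 10/1.
  4 + 1/10 = 41/10
  4 + 10/41 = 174/41

174/41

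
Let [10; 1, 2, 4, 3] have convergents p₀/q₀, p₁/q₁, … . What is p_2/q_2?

32/3

Using pₖ = aₖpₖ₋₁ + pₖ₋₂, qₖ = aₖqₖ₋₁ + qₖ₋₂ (with p₋₁=1, p₋₂=0, q₋₁=0, q₋₂=1):
  k=0: a=10, p=10, q=1
  k=1: a=1, p=11, q=1
  k=2: a=2, p=32, q=3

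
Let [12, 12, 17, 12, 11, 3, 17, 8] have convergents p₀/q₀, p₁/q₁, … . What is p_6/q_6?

Using pₖ = aₖpₖ₋₁ + pₖ₋₂, qₖ = aₖqₖ₋₁ + qₖ₋₂ (with p₋₁=1, p₋₂=0, q₋₁=0, q₋₂=1):
  k=0: a=12, p=12, q=1
  k=1: a=12, p=145, q=12
  k=2: a=17, p=2477, q=205
  k=3: a=12, p=29869, q=2472
  k=4: a=11, p=331036, q=27397
  k=5: a=3, p=1022977, q=84663
  k=6: a=17, p=17721645, q=1466668

17721645/1466668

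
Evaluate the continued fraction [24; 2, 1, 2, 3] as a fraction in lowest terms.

658/27

Using pₖ = aₖpₖ₋₁ + pₖ₋₂ and qₖ = aₖqₖ₋₁ + qₖ₋₂:
  k=0: a=24, p=24, q=1
  k=1: a=2, p=49, q=2
  k=2: a=1, p=73, q=3
  k=3: a=2, p=195, q=8
  k=4: a=3, p=658, q=27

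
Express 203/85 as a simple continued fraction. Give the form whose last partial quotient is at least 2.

[2; 2, 1, 1, 2, 1, 4]

203 = 2*85 + 33
85 = 2*33 + 19
33 = 1*19 + 14
19 = 1*14 + 5
14 = 2*5 + 4
5 = 1*4 + 1
4 = 4*1 + 0  (stop)
So 203/85 = [2; 2, 1, 1, 2, 1, 4].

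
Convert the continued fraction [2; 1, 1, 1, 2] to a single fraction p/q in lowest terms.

21/8

Fold from the inside: start with 2/1.
  1 + 1/2 = 3/2
  1 + 2/3 = 5/3
  1 + 3/5 = 8/5
  2 + 5/8 = 21/8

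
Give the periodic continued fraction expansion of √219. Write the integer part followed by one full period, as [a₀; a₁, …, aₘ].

a₀ = ⌊√219⌋ = 14.
With m₀=0, d₀=1 and mₖ₊₁ = dₖaₖ − mₖ, dₖ₊₁ = (n − mₖ₊₁²)/dₖ, aₖ₊₁ = ⌊(a₀+mₖ₊₁)/dₖ₊₁⌋:
  k=1: m=14, d=23, a=1
  k=2: m=9, d=6, a=3
  k=3: m=9, d=23, a=1
  k=4: m=14, d=1, a=28
d=1 and a=2a₀=28 at k=4, so the next step gives (m, d) = (14, 23) again — its k=1 value — and the period has length 4.

[14; 1, 3, 1, 28]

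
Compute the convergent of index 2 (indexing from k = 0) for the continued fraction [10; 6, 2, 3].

Using pₖ = aₖpₖ₋₁ + pₖ₋₂, qₖ = aₖqₖ₋₁ + qₖ₋₂ (with p₋₁=1, p₋₂=0, q₋₁=0, q₋₂=1):
  k=0: a=10, p=10, q=1
  k=1: a=6, p=61, q=6
  k=2: a=2, p=132, q=13

132/13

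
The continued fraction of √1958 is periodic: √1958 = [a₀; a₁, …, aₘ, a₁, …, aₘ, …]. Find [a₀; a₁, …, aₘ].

a₀ = ⌊√1958⌋ = 44.
With m₀=0, d₀=1 and mₖ₊₁ = dₖaₖ − mₖ, dₖ₊₁ = (n − mₖ₊₁²)/dₖ, aₖ₊₁ = ⌊(a₀+mₖ₊₁)/dₖ₊₁⌋:
  k=1: m=44, d=22, a=4
  k=2: m=44, d=1, a=88
d=1 and a=2a₀=88 at k=2, so the next step gives (m, d) = (44, 22) again — its k=1 value — and the period has length 2.

[44; 4, 88]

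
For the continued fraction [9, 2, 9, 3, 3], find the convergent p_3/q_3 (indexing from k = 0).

Using pₖ = aₖpₖ₋₁ + pₖ₋₂, qₖ = aₖqₖ₋₁ + qₖ₋₂ (with p₋₁=1, p₋₂=0, q₋₁=0, q₋₂=1):
  k=0: a=9, p=9, q=1
  k=1: a=2, p=19, q=2
  k=2: a=9, p=180, q=19
  k=3: a=3, p=559, q=59

559/59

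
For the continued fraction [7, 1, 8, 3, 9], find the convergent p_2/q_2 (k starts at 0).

Using pₖ = aₖpₖ₋₁ + pₖ₋₂, qₖ = aₖqₖ₋₁ + qₖ₋₂ (with p₋₁=1, p₋₂=0, q₋₁=0, q₋₂=1):
  k=0: a=7, p=7, q=1
  k=1: a=1, p=8, q=1
  k=2: a=8, p=71, q=9

71/9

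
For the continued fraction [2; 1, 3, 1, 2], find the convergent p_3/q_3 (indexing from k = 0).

Using pₖ = aₖpₖ₋₁ + pₖ₋₂, qₖ = aₖqₖ₋₁ + qₖ₋₂ (with p₋₁=1, p₋₂=0, q₋₁=0, q₋₂=1):
  k=0: a=2, p=2, q=1
  k=1: a=1, p=3, q=1
  k=2: a=3, p=11, q=4
  k=3: a=1, p=14, q=5

14/5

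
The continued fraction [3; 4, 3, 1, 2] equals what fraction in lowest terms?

152/47

Fold from the inside: start with 2/1.
  1 + 1/2 = 3/2
  3 + 2/3 = 11/3
  4 + 3/11 = 47/11
  3 + 11/47 = 152/47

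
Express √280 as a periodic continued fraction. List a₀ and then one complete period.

[16; 1, 2, 1, 2, 1, 32]

a₀ = ⌊√280⌋ = 16.
With m₀=0, d₀=1 and mₖ₊₁ = dₖaₖ − mₖ, dₖ₊₁ = (n − mₖ₊₁²)/dₖ, aₖ₊₁ = ⌊(a₀+mₖ₊₁)/dₖ₊₁⌋:
  k=1: m=16, d=24, a=1
  k=2: m=8, d=9, a=2
  k=3: m=10, d=20, a=1
  k=4: m=10, d=9, a=2
  k=5: m=8, d=24, a=1
  k=6: m=16, d=1, a=32
d=1 and a=2a₀=32 at k=6, so the next step gives (m, d) = (16, 24) again — its k=1 value — and the period has length 6.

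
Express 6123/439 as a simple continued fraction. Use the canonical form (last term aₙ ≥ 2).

[13; 1, 18, 11, 2]

6123 = 13×439 + 416
439 = 1×416 + 23
416 = 18×23 + 2
23 = 11×2 + 1
2 = 2×1 + 0  (stop)
So 6123/439 = [13; 1, 18, 11, 2].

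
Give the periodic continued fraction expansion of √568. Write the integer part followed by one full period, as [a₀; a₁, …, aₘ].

[23; 1, 4, 1, 46]

a₀ = ⌊√568⌋ = 23.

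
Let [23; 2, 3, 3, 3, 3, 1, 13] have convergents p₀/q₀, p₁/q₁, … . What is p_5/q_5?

Using pₖ = aₖpₖ₋₁ + pₖ₋₂, qₖ = aₖqₖ₋₁ + qₖ₋₂ (with p₋₁=1, p₋₂=0, q₋₁=0, q₋₂=1):
  k=0: a=23, p=23, q=1
  k=1: a=2, p=47, q=2
  k=2: a=3, p=164, q=7
  k=3: a=3, p=539, q=23
  k=4: a=3, p=1781, q=76
  k=5: a=3, p=5882, q=251

5882/251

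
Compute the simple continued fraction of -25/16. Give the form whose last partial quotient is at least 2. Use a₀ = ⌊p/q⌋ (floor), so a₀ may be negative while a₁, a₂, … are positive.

[-2; 2, 3, 2]

-25 = -2·16 + 7
16 = 2·7 + 2
7 = 3·2 + 1
2 = 2·1 + 0  (stop)
So -25/16 = [-2; 2, 3, 2].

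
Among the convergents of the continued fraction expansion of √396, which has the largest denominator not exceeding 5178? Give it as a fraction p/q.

79201/3980

√396 = [19; 1, 8, 1, 38, …] (period length 4).
Convergents:
  p_0/q_0 = 19/1
  p_1/q_1 = 20/1
  p_2/q_2 = 179/9
  p_3/q_3 = 199/10
  p_4/q_4 = 7741/389
  p_5/q_5 = 7940/399
  p_6/q_6 = 71261/3581
  p_7/q_7 = 79201/3980
  p_8/q_8 = 3080899/154821
q_7 = 3980 ≤ 5178 < 154821 = q_8, so the answer is 79201/3980.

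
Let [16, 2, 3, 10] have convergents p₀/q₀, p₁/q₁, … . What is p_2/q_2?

Using pₖ = aₖpₖ₋₁ + pₖ₋₂, qₖ = aₖqₖ₋₁ + qₖ₋₂ (with p₋₁=1, p₋₂=0, q₋₁=0, q₋₂=1):
  k=0: a=16, p=16, q=1
  k=1: a=2, p=33, q=2
  k=2: a=3, p=115, q=7

115/7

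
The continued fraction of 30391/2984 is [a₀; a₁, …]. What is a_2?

2

30391 = 10·2984 + 551   →  a_0 = 10
2984 = 5·551 + 229   →  a_1 = 5
551 = 2·229 + 93   →  a_2 = 2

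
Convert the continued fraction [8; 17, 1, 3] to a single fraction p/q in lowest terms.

572/71

Fold from the inside: start with 3/1.
  1 + 1/3 = 4/3
  17 + 3/4 = 71/4
  8 + 4/71 = 572/71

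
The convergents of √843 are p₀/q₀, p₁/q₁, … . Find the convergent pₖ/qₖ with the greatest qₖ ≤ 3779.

48865/1683

√843 = [29; 29, 58, …] (period length 2).
Convergents:
  p_0/q_0 = 29/1
  p_1/q_1 = 842/29
  p_2/q_2 = 48865/1683
  p_3/q_3 = 1417927/48836
q_2 = 1683 ≤ 3779 < 48836 = q_3, so the answer is 48865/1683.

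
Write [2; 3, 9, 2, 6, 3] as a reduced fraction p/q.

Using pₖ = aₖpₖ₋₁ + pₖ₋₂ and qₖ = aₖqₖ₋₁ + qₖ₋₂:
  k=0: a=2, p=2, q=1
  k=1: a=3, p=7, q=3
  k=2: a=9, p=65, q=28
  k=3: a=2, p=137, q=59
  k=4: a=6, p=887, q=382
  k=5: a=3, p=2798, q=1205

2798/1205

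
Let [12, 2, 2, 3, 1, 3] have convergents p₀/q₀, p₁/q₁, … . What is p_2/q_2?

62/5

Using pₖ = aₖpₖ₋₁ + pₖ₋₂, qₖ = aₖqₖ₋₁ + qₖ₋₂ (with p₋₁=1, p₋₂=0, q₋₁=0, q₋₂=1):
  k=0: a=12, p=12, q=1
  k=1: a=2, p=25, q=2
  k=2: a=2, p=62, q=5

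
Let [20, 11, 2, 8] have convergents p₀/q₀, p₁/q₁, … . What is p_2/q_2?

Using pₖ = aₖpₖ₋₁ + pₖ₋₂, qₖ = aₖqₖ₋₁ + qₖ₋₂ (with p₋₁=1, p₋₂=0, q₋₁=0, q₋₂=1):
  k=0: a=20, p=20, q=1
  k=1: a=11, p=221, q=11
  k=2: a=2, p=462, q=23

462/23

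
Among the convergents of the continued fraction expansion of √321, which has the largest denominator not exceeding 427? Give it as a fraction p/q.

7507/419

√321 = [17; 1, 10, 1, 34, …] (period length 4).
Convergents:
  p_0/q_0 = 17/1
  p_1/q_1 = 18/1
  p_2/q_2 = 197/11
  p_3/q_3 = 215/12
  p_4/q_4 = 7507/419
  p_5/q_5 = 7722/431
q_4 = 419 ≤ 427 < 431 = q_5, so the answer is 7507/419.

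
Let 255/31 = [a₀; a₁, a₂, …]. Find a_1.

4

255 = 8·31 + 7   →  a_0 = 8
31 = 4·7 + 3   →  a_1 = 4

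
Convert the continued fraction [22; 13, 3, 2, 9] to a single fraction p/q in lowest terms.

Using pₖ = aₖpₖ₋₁ + pₖ₋₂ and qₖ = aₖqₖ₋₁ + qₖ₋₂:
  k=0: a=22, p=22, q=1
  k=1: a=13, p=287, q=13
  k=2: a=3, p=883, q=40
  k=3: a=2, p=2053, q=93
  k=4: a=9, p=19360, q=877

19360/877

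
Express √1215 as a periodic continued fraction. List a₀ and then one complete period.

a₀ = ⌊√1215⌋ = 34.

[34; 1, 5, 1, 68]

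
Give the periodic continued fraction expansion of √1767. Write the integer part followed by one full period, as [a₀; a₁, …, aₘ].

a₀ = ⌊√1767⌋ = 42.
With m₀=0, d₀=1 and mₖ₊₁ = dₖaₖ − mₖ, dₖ₊₁ = (n − mₖ₊₁²)/dₖ, aₖ₊₁ = ⌊(a₀+mₖ₊₁)/dₖ₊₁⌋:
  k=1: m=42, d=3, a=28
  k=2: m=42, d=1, a=84
d=1 and a=2a₀=84 at k=2, so the next step gives (m, d) = (42, 3) again — its k=1 value — and the period has length 2.

[42; 28, 84]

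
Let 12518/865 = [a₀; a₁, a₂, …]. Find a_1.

12518 = 14·865 + 408   →  a_0 = 14
865 = 2·408 + 49   →  a_1 = 2

2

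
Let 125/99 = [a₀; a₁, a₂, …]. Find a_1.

125 = 1·99 + 26   →  a_0 = 1
99 = 3·26 + 21   →  a_1 = 3

3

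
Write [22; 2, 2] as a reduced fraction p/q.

Using pₖ = aₖpₖ₋₁ + pₖ₋₂ and qₖ = aₖqₖ₋₁ + qₖ₋₂:
  k=0: a=22, p=22, q=1
  k=1: a=2, p=45, q=2
  k=2: a=2, p=112, q=5

112/5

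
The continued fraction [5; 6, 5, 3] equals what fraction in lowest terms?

Using pₖ = aₖpₖ₋₁ + pₖ₋₂ and qₖ = aₖqₖ₋₁ + qₖ₋₂:
  k=0: a=5, p=5, q=1
  k=1: a=6, p=31, q=6
  k=2: a=5, p=160, q=31
  k=3: a=3, p=511, q=99

511/99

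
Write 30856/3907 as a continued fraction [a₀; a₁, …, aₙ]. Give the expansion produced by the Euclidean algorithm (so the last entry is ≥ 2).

30856 = 7*3907 + 3507
3907 = 1*3507 + 400
3507 = 8*400 + 307
400 = 1*307 + 93
307 = 3*93 + 28
93 = 3*28 + 9
28 = 3*9 + 1
9 = 9*1 + 0  (stop)
So 30856/3907 = [7; 1, 8, 1, 3, 3, 3, 9].

[7; 1, 8, 1, 3, 3, 3, 9]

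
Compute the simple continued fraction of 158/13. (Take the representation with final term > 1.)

158 = 12×13 + 2
13 = 6×2 + 1
2 = 2×1 + 0  (stop)
So 158/13 = [12; 6, 2].

[12; 6, 2]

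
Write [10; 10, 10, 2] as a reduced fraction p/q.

Using pₖ = aₖpₖ₋₁ + pₖ₋₂ and qₖ = aₖqₖ₋₁ + qₖ₋₂:
  k=0: a=10, p=10, q=1
  k=1: a=10, p=101, q=10
  k=2: a=10, p=1020, q=101
  k=3: a=2, p=2141, q=212

2141/212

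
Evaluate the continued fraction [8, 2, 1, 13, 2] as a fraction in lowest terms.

709/85

Using pₖ = aₖpₖ₋₁ + pₖ₋₂ and qₖ = aₖqₖ₋₁ + qₖ₋₂:
  k=0: a=8, p=8, q=1
  k=1: a=2, p=17, q=2
  k=2: a=1, p=25, q=3
  k=3: a=13, p=342, q=41
  k=4: a=2, p=709, q=85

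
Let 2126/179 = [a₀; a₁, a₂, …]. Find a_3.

7

2126 = 11·179 + 157   →  a_0 = 11
179 = 1·157 + 22   →  a_1 = 1
157 = 7·22 + 3   →  a_2 = 7
22 = 7·3 + 1   →  a_3 = 7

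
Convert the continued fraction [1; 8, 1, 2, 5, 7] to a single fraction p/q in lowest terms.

1114/999

Using pₖ = aₖpₖ₋₁ + pₖ₋₂ and qₖ = aₖqₖ₋₁ + qₖ₋₂:
  k=0: a=1, p=1, q=1
  k=1: a=8, p=9, q=8
  k=2: a=1, p=10, q=9
  k=3: a=2, p=29, q=26
  k=4: a=5, p=155, q=139
  k=5: a=7, p=1114, q=999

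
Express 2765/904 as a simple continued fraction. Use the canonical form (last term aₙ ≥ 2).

[3; 17, 17, 1, 2]

2765 = 3*904 + 53
904 = 17*53 + 3
53 = 17*3 + 2
3 = 1*2 + 1
2 = 2*1 + 0  (stop)
So 2765/904 = [3; 17, 17, 1, 2].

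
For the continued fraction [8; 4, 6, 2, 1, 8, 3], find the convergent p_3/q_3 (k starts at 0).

Using pₖ = aₖpₖ₋₁ + pₖ₋₂, qₖ = aₖqₖ₋₁ + qₖ₋₂ (with p₋₁=1, p₋₂=0, q₋₁=0, q₋₂=1):
  k=0: a=8, p=8, q=1
  k=1: a=4, p=33, q=4
  k=2: a=6, p=206, q=25
  k=3: a=2, p=445, q=54

445/54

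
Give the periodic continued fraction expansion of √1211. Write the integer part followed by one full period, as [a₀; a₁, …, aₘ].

a₀ = ⌊√1211⌋ = 34.
With m₀=0, d₀=1 and mₖ₊₁ = dₖaₖ − mₖ, dₖ₊₁ = (n − mₖ₊₁²)/dₖ, aₖ₊₁ = ⌊(a₀+mₖ₊₁)/dₖ₊₁⌋:
  k=1: m=34, d=55, a=1
  k=2: m=21, d=14, a=3
  k=3: m=21, d=55, a=1
  k=4: m=34, d=1, a=68
d=1 and a=2a₀=68 at k=4, so the next step gives (m, d) = (34, 55) again — its k=1 value — and the period has length 4.

[34; 1, 3, 1, 68]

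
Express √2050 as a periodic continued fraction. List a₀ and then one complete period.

a₀ = ⌊√2050⌋ = 45.
With m₀=0, d₀=1 and mₖ₊₁ = dₖaₖ − mₖ, dₖ₊₁ = (n − mₖ₊₁²)/dₖ, aₖ₊₁ = ⌊(a₀+mₖ₊₁)/dₖ₊₁⌋:
  k=1: m=45, d=25, a=3
  k=2: m=30, d=46, a=1
  k=3: m=16, d=39, a=1
  k=4: m=23, d=39, a=1
  k=5: m=16, d=46, a=1
  k=6: m=30, d=25, a=3
  k=7: m=45, d=1, a=90
d=1 and a=2a₀=90 at k=7, so the next step gives (m, d) = (45, 25) again — its k=1 value — and the period has length 7.

[45; 3, 1, 1, 1, 1, 3, 90]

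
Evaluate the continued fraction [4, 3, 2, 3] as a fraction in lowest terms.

Fold from the inside: start with 3/1.
  2 + 1/3 = 7/3
  3 + 3/7 = 24/7
  4 + 7/24 = 103/24

103/24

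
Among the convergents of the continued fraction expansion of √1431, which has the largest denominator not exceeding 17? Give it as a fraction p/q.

√1431 = [37; 1, 4, 1, 4, 1, 74, …] (period length 6).
Convergents:
  p_0/q_0 = 37/1
  p_1/q_1 = 38/1
  p_2/q_2 = 189/5
  p_3/q_3 = 227/6
  p_4/q_4 = 1097/29
q_3 = 6 ≤ 17 < 29 = q_4, so the answer is 227/6.

227/6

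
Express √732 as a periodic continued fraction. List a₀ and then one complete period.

a₀ = ⌊√732⌋ = 27.
With m₀=0, d₀=1 and mₖ₊₁ = dₖaₖ − mₖ, dₖ₊₁ = (n − mₖ₊₁²)/dₖ, aₖ₊₁ = ⌊(a₀+mₖ₊₁)/dₖ₊₁⌋:
  k=1: m=27, d=3, a=18
  k=2: m=27, d=1, a=54
d=1 and a=2a₀=54 at k=2, so the next step gives (m, d) = (27, 3) again — its k=1 value — and the period has length 2.

[27; 18, 54]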